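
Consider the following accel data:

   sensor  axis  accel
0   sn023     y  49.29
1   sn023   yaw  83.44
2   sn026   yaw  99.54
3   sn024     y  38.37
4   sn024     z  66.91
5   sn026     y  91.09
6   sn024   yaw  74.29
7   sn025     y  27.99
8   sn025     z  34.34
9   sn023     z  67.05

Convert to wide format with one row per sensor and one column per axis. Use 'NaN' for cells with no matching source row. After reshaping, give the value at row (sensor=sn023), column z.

The long row with sensor=sn023, axis=z has accel=67.05.

67.05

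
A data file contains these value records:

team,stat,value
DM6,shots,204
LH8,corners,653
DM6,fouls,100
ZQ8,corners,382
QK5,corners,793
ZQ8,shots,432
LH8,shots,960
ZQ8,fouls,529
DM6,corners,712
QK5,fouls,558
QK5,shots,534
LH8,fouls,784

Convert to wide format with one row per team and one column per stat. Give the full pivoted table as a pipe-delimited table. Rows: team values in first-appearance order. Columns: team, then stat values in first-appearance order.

| team | shots | corners | fouls |
| DM6 | 204 | 712 | 100 |
| LH8 | 960 | 653 | 784 |
| ZQ8 | 432 | 382 | 529 |
| QK5 | 534 | 793 | 558 |

Columns: team plus the 3 distinct stat values (shots, corners, fouls).
For example, row DM6 column shots takes value=204 from the long row (DM6, shots).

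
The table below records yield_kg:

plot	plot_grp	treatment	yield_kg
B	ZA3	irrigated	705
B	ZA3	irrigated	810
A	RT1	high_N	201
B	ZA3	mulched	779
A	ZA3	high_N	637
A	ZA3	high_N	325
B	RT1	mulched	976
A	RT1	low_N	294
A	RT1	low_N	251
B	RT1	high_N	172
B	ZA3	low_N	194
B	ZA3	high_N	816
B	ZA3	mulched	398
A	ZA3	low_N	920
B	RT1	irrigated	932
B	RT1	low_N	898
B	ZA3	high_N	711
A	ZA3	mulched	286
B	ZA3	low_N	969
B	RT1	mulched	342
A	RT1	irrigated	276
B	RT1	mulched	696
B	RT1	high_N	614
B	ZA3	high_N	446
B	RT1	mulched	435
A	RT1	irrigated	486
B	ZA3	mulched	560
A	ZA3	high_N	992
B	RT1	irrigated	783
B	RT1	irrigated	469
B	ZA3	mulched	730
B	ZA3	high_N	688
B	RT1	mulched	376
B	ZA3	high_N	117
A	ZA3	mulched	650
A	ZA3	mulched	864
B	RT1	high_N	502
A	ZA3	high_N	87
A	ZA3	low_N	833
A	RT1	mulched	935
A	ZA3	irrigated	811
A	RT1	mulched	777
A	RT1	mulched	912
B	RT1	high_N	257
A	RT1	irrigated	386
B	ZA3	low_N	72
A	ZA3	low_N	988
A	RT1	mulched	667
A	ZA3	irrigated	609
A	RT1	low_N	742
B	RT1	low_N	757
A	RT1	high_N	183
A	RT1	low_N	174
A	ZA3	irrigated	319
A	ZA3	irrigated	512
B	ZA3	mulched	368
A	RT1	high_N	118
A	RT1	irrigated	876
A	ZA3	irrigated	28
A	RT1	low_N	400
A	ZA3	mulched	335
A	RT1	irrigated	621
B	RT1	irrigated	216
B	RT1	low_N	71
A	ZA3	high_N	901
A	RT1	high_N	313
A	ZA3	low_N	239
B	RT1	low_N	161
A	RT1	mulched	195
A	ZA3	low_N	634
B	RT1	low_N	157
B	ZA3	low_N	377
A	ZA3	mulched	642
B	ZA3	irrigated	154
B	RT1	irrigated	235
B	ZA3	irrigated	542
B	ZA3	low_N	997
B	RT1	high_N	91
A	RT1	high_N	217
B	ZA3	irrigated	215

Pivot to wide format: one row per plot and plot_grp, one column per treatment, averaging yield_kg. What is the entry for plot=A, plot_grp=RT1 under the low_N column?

372.20

Rows with plot=A, plot_grp=RT1 and treatment=low_N: yield_kg values are 294, 251, 742, 174, 400.
(294 + 251 + 742 + 174 + 400) / 5 = 372.20.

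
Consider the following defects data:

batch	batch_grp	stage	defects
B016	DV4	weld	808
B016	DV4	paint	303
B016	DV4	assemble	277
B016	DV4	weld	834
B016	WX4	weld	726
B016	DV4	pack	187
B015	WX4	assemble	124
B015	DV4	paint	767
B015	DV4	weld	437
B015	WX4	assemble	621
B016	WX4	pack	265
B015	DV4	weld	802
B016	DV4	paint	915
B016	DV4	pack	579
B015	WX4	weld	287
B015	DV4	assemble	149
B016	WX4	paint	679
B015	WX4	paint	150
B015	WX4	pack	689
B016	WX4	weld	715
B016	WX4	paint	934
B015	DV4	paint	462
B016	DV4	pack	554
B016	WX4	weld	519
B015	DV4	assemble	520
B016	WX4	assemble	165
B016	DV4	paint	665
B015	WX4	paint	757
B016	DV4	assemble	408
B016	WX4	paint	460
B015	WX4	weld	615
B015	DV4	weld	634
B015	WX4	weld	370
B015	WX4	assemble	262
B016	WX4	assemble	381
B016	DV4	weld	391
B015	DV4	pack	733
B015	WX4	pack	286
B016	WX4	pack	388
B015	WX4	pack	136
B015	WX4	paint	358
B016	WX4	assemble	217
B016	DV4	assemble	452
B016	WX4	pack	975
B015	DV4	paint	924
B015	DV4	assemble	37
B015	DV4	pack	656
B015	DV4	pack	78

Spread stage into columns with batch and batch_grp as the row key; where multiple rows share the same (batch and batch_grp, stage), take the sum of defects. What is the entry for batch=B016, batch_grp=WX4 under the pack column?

Rows with batch=B016, batch_grp=WX4 and stage=pack: defects values are 265, 388, 975.
265 + 388 + 975 = 1628.

1628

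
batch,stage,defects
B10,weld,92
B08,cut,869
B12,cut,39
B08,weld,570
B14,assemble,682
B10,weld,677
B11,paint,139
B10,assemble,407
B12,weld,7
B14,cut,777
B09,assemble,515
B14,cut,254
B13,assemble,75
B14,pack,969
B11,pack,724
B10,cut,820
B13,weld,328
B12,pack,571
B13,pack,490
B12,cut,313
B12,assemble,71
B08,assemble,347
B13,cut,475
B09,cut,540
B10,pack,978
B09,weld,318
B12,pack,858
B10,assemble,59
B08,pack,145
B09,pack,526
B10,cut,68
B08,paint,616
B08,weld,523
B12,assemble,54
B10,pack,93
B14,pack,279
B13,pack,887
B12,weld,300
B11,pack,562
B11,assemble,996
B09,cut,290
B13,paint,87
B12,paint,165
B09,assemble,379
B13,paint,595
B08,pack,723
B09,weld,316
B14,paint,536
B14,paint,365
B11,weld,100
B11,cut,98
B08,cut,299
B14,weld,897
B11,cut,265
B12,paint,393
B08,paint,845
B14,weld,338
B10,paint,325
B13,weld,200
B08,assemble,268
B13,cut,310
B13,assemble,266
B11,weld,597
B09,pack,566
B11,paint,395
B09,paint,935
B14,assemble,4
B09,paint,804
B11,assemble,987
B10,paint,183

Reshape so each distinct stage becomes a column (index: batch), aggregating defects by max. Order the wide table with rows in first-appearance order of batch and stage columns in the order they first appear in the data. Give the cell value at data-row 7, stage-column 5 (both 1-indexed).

887

With rows in first-appearance order of batch, row 7 is batch=B13. stage columns in first-appearance order: weld, cut, assemble, paint, pack; column 5 is pack.
Long rows with batch=B13, stage=pack: max(490, 887) = 887.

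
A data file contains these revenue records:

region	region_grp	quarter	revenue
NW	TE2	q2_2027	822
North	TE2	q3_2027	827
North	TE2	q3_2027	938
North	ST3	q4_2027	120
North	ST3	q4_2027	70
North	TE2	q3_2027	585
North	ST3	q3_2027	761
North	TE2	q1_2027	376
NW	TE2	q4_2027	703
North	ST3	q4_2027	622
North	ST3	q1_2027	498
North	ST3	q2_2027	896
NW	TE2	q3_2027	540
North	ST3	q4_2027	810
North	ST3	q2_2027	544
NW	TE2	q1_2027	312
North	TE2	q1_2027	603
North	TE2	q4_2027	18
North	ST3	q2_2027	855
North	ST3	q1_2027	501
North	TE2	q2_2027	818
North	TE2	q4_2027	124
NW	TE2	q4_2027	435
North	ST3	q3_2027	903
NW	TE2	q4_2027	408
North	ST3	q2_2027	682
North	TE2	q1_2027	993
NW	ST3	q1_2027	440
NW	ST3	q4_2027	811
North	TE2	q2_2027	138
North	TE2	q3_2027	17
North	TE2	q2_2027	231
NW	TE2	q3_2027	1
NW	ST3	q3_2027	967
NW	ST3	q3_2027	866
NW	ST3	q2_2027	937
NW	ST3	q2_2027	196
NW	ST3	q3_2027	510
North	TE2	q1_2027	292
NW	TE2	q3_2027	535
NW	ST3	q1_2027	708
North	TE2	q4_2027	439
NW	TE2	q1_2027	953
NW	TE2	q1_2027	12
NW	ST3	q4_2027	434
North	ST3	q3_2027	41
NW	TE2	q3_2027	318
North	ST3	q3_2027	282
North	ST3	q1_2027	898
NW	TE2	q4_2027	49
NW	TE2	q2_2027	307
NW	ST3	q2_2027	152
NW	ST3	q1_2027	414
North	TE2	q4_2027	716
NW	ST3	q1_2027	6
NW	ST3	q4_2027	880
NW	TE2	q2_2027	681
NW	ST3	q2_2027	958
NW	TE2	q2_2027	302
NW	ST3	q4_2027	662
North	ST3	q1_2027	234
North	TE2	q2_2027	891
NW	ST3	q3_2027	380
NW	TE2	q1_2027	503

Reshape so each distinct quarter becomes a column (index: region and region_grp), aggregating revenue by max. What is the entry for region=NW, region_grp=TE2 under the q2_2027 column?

822

Rows with region=NW, region_grp=TE2 and quarter=q2_2027: revenue values are 822, 307, 681, 302.
max(822, 307, 681, 302) = 822.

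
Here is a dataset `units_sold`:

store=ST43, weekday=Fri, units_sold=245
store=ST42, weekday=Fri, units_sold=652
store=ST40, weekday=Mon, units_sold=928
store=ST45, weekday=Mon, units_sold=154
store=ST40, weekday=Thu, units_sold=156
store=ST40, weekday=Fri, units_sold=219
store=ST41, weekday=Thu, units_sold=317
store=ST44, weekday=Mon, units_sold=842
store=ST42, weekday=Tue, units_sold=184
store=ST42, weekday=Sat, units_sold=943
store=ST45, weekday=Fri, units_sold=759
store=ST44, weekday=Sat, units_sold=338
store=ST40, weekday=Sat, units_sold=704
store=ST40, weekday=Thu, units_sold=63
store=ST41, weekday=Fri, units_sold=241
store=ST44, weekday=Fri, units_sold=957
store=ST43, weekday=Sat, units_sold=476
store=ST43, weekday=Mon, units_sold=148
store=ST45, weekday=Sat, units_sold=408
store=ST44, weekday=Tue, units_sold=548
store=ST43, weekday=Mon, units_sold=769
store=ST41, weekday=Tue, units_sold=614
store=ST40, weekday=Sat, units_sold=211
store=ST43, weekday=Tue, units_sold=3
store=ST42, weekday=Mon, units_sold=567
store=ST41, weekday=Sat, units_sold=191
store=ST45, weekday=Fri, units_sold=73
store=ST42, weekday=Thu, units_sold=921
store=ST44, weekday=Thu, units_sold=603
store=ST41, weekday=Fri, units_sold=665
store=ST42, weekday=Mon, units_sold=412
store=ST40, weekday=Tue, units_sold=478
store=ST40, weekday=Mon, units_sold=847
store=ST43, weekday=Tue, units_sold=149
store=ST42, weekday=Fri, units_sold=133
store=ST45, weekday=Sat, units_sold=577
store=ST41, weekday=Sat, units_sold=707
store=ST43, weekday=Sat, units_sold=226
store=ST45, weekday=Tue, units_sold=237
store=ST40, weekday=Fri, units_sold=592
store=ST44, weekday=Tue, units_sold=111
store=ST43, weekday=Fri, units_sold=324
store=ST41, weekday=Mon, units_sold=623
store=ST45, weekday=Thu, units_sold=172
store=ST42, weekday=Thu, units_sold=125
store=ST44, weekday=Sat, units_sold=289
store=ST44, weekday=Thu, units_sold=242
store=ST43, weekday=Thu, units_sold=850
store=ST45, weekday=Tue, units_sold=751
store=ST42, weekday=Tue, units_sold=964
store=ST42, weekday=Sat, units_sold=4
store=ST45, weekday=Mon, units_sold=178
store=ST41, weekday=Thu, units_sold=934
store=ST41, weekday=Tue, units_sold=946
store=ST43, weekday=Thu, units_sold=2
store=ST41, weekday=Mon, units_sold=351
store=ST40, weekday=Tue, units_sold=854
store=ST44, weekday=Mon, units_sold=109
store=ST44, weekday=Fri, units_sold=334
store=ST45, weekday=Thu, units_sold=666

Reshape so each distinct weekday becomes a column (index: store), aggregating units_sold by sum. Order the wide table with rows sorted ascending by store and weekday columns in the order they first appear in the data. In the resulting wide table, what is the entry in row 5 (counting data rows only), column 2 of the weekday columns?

With rows sorted ascending by store, row 5 is store=ST44. weekday columns in first-appearance order: Fri, Mon, Thu, Tue, Sat; column 2 is Mon.
Long rows with store=ST44, weekday=Mon: 842 + 109 = 951.

951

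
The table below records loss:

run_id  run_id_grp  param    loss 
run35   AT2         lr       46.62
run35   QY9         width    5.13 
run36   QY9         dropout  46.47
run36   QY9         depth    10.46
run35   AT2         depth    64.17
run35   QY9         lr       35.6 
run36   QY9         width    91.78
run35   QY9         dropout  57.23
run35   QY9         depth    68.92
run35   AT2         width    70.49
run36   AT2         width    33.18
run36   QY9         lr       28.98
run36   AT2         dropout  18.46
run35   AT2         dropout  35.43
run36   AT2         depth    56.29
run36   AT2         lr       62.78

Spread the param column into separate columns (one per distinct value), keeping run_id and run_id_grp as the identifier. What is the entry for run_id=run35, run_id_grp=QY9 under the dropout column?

Wide layout: rows indexed by run_id and run_id_grp, columns are the 4 distinct param values (lr, width, dropout, depth).
Cell (run_id=run35, run_id_grp=QY9, param=dropout) draws from the long row where run_id=run35, run_id_grp=QY9 and param=dropout, which has loss=57.23.

57.23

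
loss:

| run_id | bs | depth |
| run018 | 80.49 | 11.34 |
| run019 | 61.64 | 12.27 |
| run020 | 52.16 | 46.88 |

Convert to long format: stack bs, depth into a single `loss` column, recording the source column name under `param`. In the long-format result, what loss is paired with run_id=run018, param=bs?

80.49

Unpivoting turns each (run_id, wide-column) pair into one long row.
The wide cell at row run018, column bs holds 80.49, so the long row (run018, bs) has loss=80.49.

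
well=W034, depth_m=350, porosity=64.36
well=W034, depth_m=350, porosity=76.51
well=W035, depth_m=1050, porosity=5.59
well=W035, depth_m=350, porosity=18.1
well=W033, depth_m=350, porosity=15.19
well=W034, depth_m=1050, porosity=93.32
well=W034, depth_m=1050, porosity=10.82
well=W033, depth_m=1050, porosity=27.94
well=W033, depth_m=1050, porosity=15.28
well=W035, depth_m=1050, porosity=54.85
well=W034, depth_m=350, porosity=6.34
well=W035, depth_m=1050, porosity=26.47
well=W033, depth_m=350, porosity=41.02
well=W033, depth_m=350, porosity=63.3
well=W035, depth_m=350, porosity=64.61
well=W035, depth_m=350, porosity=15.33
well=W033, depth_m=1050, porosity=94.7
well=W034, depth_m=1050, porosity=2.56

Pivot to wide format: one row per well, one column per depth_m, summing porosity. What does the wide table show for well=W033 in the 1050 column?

137.92

Rows with well=W033 and depth_m=1050: porosity values are 27.94, 15.28, 94.7.
27.94 + 15.28 + 94.7 = 137.92.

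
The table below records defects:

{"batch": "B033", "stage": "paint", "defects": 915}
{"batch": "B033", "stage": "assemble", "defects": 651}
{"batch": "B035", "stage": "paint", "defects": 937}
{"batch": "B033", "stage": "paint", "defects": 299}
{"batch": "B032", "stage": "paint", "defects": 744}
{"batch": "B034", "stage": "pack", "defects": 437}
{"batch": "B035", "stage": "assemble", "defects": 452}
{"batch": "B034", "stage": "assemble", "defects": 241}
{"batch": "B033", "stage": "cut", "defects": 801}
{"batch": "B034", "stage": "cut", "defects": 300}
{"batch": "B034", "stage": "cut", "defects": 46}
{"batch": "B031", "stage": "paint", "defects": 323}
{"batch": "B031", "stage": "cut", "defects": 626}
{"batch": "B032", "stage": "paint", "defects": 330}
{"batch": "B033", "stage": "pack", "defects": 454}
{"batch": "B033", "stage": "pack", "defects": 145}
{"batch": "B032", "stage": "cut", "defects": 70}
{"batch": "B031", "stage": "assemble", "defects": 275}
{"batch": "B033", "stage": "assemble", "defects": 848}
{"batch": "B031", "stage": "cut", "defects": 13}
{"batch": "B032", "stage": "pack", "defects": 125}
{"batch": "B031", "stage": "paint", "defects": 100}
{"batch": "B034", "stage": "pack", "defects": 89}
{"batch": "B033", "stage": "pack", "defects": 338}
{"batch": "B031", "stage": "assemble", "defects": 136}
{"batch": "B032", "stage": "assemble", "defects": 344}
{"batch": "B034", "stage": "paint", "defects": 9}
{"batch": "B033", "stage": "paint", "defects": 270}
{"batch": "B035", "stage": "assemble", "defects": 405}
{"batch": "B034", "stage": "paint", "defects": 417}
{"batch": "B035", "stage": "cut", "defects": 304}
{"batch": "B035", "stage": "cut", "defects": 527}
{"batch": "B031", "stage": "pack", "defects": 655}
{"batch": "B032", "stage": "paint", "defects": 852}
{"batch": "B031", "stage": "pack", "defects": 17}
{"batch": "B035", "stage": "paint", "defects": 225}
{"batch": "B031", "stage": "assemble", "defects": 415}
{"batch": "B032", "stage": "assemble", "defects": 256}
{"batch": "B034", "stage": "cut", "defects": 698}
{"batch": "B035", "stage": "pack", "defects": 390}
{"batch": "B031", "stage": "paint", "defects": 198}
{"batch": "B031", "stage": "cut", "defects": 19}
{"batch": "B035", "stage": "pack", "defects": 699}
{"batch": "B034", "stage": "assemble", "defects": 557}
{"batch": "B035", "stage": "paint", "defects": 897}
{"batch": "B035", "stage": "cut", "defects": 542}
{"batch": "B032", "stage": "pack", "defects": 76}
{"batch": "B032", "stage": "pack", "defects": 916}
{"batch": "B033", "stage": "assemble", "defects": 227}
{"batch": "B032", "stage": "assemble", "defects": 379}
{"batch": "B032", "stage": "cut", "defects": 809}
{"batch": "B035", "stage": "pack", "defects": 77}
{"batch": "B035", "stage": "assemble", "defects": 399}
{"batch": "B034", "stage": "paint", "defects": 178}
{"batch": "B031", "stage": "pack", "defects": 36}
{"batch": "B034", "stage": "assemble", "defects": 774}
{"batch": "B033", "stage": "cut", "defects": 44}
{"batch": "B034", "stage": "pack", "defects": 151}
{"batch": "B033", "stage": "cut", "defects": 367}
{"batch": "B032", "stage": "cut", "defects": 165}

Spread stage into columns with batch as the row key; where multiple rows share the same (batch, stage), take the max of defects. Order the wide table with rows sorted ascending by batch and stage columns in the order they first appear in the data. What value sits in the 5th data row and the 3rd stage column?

With rows sorted ascending by batch, row 5 is batch=B035. stage columns in first-appearance order: paint, assemble, pack, cut; column 3 is pack.
Long rows with batch=B035, stage=pack: max(390, 699, 77) = 699.

699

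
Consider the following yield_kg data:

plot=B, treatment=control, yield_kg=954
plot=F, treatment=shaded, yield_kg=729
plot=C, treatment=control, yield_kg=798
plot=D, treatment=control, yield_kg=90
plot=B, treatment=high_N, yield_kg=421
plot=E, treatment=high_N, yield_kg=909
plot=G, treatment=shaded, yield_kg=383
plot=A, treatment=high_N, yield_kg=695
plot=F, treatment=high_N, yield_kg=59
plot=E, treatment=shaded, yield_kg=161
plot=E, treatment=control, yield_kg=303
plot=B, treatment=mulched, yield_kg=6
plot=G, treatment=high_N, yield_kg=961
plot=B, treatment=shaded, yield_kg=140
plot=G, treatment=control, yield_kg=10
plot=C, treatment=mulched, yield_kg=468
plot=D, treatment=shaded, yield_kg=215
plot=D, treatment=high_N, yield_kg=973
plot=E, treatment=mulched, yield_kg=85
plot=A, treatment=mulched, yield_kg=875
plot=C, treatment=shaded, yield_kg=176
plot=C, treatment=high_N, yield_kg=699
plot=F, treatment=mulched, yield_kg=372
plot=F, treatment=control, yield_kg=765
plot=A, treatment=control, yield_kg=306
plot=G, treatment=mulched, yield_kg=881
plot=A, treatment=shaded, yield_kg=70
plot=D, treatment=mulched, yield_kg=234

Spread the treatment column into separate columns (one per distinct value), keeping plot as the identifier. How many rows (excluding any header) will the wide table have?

7

7 distinct plot values → 7 rows.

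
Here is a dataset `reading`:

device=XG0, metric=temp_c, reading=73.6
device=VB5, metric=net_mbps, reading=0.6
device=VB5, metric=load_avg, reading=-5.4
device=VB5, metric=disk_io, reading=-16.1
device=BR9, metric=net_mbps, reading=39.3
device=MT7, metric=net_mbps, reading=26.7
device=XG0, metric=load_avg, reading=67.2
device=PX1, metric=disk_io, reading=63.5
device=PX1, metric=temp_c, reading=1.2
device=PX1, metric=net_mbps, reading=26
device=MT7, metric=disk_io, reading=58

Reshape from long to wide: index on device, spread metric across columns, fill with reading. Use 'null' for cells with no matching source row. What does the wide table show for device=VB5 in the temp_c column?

No long-format row has device=VB5 and metric=temp_c, so the cell is null.

null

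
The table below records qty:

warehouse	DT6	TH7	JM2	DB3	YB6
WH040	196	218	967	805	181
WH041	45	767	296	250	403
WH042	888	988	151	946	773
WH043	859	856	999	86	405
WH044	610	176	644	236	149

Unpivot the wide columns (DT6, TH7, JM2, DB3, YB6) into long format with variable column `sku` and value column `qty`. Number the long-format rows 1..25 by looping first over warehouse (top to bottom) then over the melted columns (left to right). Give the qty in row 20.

25 rows total (5 × 5). Row 20: index ⌊(20-1)/5⌋ = 3 into warehouse → WH043; (20-1) mod 5 = 4 into the melted columns → YB6.
So row 20 is (WH043, YB6, 405); qty = 405.

405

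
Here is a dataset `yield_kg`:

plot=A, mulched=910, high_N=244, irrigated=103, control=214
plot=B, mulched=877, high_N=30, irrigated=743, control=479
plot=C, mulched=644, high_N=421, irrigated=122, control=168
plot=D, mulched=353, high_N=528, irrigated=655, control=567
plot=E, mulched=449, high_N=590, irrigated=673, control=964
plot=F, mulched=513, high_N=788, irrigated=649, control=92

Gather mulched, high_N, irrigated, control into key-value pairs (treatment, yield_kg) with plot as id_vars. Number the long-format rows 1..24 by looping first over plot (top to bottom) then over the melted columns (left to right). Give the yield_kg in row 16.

24 rows total (6 × 4). Row 16: index ⌊(16-1)/4⌋ = 3 into plot → D; (16-1) mod 4 = 3 into the melted columns → control.
So row 16 is (D, control, 567); yield_kg = 567.

567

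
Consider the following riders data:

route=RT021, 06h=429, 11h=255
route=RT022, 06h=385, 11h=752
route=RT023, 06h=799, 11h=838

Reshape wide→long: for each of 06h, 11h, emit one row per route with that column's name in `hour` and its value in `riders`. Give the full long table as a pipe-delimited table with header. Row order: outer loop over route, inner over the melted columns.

Each (route, column) pair becomes one row: 3 × 2 = 6 rows.
For example, (RT021, 06h) → riders=429.

| route | hour | riders |
| RT021 | 06h | 429 |
| RT021 | 11h | 255 |
| RT022 | 06h | 385 |
| RT022 | 11h | 752 |
| RT023 | 06h | 799 |
| RT023 | 11h | 838 |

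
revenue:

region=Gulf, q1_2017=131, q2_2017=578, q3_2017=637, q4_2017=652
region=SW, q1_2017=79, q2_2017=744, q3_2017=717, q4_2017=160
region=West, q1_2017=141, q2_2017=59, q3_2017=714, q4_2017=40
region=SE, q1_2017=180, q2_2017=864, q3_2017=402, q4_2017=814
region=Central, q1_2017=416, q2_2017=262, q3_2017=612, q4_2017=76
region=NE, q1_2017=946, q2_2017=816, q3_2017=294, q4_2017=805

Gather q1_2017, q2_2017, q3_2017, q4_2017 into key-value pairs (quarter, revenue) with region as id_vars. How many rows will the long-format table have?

24

6 region values × 4 melted columns = 24 rows.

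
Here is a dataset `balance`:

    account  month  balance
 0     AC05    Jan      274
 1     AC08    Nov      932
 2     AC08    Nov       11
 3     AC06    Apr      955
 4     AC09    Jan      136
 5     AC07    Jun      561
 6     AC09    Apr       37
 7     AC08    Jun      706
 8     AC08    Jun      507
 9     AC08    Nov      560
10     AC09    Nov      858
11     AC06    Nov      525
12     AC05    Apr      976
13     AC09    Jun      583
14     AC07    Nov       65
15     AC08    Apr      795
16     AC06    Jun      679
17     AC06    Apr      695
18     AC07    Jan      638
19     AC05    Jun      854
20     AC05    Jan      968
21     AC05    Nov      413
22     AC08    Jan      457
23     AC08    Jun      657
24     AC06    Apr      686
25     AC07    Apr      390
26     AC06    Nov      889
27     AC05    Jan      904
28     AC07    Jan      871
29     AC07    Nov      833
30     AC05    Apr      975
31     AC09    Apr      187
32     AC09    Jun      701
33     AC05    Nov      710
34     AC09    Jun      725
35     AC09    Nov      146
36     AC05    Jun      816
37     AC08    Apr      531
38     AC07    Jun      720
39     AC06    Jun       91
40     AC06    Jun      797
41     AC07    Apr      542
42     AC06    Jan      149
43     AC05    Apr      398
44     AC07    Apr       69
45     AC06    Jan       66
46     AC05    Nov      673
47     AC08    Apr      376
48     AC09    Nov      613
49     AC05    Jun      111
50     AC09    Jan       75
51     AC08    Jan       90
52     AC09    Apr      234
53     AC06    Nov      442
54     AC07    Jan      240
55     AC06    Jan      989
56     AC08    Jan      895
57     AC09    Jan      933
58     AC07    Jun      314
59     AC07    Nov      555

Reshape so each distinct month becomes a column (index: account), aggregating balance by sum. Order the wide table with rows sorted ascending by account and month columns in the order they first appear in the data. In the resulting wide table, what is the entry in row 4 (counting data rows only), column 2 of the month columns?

1503

With rows sorted ascending by account, row 4 is account=AC08. month columns in first-appearance order: Jan, Nov, Apr, Jun; column 2 is Nov.
Long rows with account=AC08, month=Nov: 932 + 11 + 560 = 1503.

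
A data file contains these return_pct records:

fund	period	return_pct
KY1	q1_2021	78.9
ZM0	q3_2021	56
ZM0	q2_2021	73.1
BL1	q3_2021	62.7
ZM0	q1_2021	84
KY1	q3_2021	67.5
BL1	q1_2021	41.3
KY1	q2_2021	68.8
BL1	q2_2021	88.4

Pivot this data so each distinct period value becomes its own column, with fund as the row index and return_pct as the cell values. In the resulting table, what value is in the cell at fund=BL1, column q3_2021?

62.7

Wide layout: rows indexed by fund, columns are the 3 distinct period values (q1_2021, q3_2021, q2_2021).
Cell (fund=BL1, period=q3_2021) draws from the long row where fund=BL1 and period=q3_2021, which has return_pct=62.7.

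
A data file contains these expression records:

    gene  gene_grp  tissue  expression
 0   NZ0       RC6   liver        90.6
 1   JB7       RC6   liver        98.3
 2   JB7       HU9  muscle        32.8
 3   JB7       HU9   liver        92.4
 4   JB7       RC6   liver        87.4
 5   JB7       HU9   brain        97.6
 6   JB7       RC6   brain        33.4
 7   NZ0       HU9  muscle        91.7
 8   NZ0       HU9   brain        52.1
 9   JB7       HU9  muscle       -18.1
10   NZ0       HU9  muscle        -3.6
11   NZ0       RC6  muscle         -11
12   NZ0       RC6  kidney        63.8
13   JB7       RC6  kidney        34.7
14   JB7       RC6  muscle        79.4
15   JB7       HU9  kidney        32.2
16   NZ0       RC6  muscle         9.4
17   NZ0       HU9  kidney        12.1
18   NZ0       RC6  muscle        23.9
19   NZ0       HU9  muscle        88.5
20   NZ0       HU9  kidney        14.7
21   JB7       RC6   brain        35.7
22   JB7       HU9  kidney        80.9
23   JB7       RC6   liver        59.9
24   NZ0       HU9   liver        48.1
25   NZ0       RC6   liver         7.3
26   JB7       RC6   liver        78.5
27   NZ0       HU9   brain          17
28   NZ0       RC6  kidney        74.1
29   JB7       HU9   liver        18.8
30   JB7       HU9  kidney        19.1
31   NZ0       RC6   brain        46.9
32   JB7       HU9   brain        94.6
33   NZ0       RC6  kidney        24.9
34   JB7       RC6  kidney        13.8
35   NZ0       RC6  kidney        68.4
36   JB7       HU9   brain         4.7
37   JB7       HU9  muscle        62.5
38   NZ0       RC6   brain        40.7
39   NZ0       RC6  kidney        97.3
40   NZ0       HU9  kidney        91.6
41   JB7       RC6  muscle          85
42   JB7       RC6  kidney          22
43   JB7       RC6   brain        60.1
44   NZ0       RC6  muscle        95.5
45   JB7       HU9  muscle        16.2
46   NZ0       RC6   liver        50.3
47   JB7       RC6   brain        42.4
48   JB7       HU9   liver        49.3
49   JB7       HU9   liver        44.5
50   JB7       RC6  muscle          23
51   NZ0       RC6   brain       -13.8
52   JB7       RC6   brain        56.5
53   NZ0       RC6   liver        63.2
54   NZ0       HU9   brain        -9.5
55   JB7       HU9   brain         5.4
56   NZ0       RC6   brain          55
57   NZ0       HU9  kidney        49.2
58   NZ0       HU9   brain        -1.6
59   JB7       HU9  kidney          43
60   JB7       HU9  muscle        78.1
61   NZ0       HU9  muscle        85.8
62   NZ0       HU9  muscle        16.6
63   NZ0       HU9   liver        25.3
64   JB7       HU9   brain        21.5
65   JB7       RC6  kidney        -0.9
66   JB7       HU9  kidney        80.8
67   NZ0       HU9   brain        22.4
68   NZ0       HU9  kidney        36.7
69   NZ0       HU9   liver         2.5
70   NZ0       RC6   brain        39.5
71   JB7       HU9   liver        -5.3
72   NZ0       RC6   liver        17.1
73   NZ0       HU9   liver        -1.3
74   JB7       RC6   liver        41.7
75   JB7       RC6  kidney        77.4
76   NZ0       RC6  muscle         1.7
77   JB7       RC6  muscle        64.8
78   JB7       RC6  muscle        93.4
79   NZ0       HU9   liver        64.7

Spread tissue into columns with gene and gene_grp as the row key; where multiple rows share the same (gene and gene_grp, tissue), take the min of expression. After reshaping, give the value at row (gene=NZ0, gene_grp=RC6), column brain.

-13.8

Rows with gene=NZ0, gene_grp=RC6 and tissue=brain: expression values are 46.9, 40.7, -13.8, 55, 39.5.
min(46.9, 40.7, -13.8, 55, 39.5) = -13.8.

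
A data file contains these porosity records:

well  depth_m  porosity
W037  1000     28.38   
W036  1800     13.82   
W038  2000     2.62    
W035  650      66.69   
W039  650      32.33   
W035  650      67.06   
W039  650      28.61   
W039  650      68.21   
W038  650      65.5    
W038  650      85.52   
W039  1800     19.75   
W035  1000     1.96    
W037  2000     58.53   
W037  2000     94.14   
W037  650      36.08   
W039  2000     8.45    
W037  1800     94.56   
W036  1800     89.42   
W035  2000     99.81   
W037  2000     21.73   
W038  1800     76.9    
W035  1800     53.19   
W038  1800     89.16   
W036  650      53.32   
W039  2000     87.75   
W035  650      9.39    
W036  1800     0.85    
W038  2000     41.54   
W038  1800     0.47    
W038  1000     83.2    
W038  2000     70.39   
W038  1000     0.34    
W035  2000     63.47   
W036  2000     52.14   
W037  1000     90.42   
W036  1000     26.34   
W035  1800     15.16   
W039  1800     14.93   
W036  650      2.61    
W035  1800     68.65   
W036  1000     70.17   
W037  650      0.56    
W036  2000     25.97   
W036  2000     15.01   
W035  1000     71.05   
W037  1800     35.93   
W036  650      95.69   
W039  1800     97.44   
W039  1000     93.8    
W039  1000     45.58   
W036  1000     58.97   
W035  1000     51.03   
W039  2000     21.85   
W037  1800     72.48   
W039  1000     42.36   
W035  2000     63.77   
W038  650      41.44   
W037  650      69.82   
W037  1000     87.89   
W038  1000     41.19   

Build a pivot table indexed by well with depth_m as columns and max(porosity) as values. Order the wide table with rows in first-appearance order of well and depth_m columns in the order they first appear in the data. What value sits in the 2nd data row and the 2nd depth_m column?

With rows in first-appearance order of well, row 2 is well=W036. depth_m columns in first-appearance order: 1000, 1800, 2000, 650; column 2 is 1800.
Long rows with well=W036, depth_m=1800: max(13.82, 89.42, 0.85) = 89.42.

89.42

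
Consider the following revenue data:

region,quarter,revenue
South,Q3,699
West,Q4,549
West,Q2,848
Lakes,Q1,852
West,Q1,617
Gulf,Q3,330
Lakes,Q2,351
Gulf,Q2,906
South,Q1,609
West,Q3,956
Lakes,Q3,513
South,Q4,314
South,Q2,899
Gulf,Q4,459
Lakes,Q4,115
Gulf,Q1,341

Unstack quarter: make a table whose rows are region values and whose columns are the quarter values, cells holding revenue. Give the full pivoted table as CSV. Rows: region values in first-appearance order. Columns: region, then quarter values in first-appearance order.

Columns: region plus the 4 distinct quarter values (Q3, Q4, Q2, Q1).
For example, row South column Q3 takes revenue=699 from the long row (South, Q3).

region,Q3,Q4,Q2,Q1
South,699,314,899,609
West,956,549,848,617
Lakes,513,115,351,852
Gulf,330,459,906,341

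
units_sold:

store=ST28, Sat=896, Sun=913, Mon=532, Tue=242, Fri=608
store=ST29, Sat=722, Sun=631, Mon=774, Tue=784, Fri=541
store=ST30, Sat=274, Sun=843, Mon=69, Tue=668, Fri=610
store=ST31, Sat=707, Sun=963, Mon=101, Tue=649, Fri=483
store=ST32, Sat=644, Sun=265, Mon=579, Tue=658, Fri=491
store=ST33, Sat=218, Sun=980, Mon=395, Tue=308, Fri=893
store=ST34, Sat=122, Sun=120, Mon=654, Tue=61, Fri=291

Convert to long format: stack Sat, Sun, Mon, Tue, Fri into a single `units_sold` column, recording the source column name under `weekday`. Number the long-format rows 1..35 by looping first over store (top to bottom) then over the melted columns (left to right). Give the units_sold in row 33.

654

35 rows total (7 × 5). Row 33: index ⌊(33-1)/5⌋ = 6 into store → ST34; (33-1) mod 5 = 2 into the melted columns → Mon.
So row 33 is (ST34, Mon, 654); units_sold = 654.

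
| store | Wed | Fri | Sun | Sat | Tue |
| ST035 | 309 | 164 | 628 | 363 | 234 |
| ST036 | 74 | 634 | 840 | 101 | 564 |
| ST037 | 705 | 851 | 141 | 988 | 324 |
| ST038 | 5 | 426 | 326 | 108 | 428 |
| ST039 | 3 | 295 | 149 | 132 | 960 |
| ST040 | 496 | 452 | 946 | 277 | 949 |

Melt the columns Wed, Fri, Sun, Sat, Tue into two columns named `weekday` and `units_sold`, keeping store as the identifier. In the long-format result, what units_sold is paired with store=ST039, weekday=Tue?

960

Unpivoting turns each (store, wide-column) pair into one long row.
The wide cell at row ST039, column Tue holds 960, so the long row (ST039, Tue) has units_sold=960.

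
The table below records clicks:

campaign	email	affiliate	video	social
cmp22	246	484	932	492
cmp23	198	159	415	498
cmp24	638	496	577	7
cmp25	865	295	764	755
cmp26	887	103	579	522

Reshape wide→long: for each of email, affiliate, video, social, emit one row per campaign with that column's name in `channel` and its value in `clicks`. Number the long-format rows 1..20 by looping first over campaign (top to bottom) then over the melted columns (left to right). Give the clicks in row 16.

755

20 rows total (5 × 4). Row 16: index ⌊(16-1)/4⌋ = 3 into campaign → cmp25; (16-1) mod 4 = 3 into the melted columns → social.
So row 16 is (cmp25, social, 755); clicks = 755.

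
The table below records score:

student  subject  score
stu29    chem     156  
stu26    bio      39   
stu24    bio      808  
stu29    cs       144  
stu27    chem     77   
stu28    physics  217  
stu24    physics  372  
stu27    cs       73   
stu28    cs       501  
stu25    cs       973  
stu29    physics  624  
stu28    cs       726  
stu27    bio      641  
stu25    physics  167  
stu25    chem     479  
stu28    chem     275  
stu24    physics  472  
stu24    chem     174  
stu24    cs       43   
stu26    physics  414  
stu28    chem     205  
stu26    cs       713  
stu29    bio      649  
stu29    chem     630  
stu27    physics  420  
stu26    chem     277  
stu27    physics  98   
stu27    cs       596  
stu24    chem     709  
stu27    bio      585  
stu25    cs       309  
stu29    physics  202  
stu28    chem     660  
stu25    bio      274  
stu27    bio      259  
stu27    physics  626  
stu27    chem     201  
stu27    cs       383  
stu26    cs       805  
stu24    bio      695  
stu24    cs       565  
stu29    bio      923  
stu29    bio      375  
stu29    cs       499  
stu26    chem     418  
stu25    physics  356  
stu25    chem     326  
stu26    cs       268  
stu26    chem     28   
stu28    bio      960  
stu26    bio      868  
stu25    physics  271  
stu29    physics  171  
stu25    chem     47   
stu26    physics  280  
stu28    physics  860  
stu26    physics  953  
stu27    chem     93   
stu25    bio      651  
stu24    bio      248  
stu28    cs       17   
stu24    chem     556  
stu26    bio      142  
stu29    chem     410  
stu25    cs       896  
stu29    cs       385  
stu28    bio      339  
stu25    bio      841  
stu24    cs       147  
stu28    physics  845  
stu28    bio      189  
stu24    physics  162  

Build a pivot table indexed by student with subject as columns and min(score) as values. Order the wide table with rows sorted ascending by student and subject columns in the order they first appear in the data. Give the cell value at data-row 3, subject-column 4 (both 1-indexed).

With rows sorted ascending by student, row 3 is student=stu26. subject columns in first-appearance order: chem, bio, cs, physics; column 4 is physics.
Long rows with student=stu26, subject=physics: min(414, 280, 953) = 280.

280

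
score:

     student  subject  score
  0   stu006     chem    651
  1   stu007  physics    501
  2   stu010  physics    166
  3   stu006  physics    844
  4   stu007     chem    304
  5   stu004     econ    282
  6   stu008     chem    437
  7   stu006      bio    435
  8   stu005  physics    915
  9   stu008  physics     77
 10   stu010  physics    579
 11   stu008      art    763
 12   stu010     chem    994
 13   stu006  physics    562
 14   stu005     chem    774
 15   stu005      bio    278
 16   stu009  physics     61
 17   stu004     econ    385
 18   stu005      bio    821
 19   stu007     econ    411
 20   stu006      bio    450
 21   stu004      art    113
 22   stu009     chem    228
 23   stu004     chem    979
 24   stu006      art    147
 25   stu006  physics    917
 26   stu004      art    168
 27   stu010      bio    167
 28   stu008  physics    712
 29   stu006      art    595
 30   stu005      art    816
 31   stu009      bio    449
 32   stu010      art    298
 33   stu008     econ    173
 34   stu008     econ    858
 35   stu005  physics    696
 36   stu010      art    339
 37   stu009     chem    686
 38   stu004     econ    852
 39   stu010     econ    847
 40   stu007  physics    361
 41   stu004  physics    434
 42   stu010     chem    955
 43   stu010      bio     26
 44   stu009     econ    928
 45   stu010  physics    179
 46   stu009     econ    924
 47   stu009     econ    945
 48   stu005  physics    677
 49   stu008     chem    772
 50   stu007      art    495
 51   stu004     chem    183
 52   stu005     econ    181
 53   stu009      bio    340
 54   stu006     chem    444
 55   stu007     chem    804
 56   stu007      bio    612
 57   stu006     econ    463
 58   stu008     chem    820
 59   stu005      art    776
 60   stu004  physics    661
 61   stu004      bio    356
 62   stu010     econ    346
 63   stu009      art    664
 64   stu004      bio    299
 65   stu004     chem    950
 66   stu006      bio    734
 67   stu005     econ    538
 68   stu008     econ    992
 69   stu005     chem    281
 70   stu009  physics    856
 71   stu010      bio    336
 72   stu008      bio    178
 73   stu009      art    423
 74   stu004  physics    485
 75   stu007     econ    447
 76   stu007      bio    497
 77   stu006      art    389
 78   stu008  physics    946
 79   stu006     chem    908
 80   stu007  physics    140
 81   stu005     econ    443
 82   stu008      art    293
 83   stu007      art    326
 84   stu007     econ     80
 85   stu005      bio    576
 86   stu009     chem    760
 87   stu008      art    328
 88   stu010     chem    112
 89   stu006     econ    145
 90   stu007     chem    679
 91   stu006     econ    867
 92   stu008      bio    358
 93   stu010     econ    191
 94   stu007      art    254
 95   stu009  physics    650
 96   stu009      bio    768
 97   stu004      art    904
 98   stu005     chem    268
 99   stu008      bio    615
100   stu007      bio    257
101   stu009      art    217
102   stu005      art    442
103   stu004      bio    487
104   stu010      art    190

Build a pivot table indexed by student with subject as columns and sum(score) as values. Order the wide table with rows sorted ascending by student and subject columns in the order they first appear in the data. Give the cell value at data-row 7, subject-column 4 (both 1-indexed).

With rows sorted ascending by student, row 7 is student=stu010. subject columns in first-appearance order: chem, physics, econ, bio, art; column 4 is bio.
Long rows with student=stu010, subject=bio: 167 + 26 + 336 = 529.

529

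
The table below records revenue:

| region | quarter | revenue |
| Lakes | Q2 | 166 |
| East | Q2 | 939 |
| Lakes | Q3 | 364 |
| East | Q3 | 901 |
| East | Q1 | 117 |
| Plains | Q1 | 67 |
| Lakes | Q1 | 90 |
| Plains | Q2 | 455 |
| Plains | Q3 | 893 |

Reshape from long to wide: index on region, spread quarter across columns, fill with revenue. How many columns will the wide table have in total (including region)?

1 column for region plus 3 distinct quarter values → 4 columns.

4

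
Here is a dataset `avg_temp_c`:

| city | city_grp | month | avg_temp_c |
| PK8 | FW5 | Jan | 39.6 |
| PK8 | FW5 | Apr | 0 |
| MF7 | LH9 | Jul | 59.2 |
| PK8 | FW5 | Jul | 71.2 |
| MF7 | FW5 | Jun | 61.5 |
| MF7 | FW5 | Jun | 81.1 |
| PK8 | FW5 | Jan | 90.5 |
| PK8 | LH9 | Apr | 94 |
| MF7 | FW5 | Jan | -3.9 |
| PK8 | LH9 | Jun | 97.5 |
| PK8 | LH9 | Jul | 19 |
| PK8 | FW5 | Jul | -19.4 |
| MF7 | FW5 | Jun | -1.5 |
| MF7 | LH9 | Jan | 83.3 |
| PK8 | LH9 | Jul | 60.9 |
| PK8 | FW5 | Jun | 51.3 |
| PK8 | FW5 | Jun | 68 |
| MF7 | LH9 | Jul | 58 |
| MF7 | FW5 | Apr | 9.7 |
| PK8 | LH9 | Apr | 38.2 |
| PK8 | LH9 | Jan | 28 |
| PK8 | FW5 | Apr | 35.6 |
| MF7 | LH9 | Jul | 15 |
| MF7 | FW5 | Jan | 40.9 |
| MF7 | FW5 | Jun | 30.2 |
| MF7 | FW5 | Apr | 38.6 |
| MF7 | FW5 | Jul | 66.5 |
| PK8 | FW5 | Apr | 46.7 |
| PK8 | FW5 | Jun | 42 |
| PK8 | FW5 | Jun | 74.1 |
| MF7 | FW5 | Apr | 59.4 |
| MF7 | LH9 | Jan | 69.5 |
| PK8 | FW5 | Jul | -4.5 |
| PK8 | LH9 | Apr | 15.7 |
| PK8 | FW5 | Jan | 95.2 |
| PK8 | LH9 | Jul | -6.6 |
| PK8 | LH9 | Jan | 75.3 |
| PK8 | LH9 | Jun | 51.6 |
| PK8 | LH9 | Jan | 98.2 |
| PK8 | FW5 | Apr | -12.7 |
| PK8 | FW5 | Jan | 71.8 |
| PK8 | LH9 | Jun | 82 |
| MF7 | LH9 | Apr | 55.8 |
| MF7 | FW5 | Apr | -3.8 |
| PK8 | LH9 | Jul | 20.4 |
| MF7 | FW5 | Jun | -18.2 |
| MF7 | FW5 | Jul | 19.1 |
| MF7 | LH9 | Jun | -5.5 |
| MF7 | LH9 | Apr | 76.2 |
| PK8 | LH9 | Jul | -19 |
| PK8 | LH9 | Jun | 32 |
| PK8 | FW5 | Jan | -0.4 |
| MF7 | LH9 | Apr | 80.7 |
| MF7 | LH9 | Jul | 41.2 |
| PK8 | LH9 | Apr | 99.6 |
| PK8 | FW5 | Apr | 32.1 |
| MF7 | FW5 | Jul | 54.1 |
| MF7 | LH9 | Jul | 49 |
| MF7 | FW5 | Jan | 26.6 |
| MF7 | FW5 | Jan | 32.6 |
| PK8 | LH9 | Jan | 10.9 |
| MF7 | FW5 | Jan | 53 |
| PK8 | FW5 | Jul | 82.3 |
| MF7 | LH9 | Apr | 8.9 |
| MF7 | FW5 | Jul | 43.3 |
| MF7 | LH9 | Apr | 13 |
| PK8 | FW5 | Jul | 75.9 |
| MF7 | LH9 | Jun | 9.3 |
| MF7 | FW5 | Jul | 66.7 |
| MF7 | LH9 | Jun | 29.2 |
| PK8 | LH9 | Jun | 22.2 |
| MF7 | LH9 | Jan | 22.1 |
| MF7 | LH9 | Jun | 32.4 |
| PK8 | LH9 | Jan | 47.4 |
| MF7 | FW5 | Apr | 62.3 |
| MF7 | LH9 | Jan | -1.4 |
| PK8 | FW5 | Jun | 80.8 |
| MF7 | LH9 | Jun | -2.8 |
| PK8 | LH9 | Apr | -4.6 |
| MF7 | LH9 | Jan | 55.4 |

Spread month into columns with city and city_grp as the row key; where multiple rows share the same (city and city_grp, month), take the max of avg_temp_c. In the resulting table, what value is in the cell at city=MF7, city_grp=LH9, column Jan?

83.3

Rows with city=MF7, city_grp=LH9 and month=Jan: avg_temp_c values are 83.3, 69.5, 22.1, -1.4, 55.4.
max(83.3, 69.5, 22.1, -1.4, 55.4) = 83.3.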